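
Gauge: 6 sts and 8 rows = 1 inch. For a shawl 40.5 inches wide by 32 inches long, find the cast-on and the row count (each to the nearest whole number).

Cast on 243 stitches and work 256 rows.

Stitch gauge = 6/1 = 6 sts/in; 40.5 × 6 = 243.00 → 243 sts.
Row gauge = 8/1 = 8 rows/in; 32 × 8 = 256.00 → 256 rows.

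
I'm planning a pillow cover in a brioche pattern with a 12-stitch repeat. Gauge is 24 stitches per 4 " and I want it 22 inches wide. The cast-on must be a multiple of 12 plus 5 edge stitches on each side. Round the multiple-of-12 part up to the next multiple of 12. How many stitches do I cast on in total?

24 / 4 = 6 sts per inch.
22 × 6 = 132.00 sts.
Less 10 edge sts → 122.00 for the repeat.
Next multiple of 12: 132.
Add back 10 edge sts → 142.

CO 142 sts.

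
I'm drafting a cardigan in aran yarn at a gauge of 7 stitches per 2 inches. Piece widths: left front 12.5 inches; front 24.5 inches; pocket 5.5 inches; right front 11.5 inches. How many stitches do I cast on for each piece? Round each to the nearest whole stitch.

left front 44; front 86; pocket 19; right front 40.

Rate = 7/2 = 3.5 sts per in.
left front: 12.5 × 3.5 = 43.75 → 44.
front: 24.5 × 3.5 = 85.75 → 86.
pocket: 5.5 × 3.5 = 19.25 → 19.
right front: 11.5 × 3.5 = 40.25 → 40.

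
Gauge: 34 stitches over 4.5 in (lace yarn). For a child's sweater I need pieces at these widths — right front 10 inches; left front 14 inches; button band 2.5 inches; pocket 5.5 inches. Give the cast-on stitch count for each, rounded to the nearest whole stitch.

Rate = 34/4.5 = 7.556 sts per in.
right front: 10 × 7.556 = 75.56 → 76.
left front: 14 × 7.556 = 105.78 → 106.
button band: 2.5 × 7.556 = 18.89 → 19.
pocket: 5.5 × 7.556 = 41.56 → 42.

right front 76; left front 106; button band 19; pocket 42.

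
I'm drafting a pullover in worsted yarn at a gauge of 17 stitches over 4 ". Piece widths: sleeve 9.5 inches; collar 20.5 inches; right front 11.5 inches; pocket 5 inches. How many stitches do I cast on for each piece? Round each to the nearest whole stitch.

sleeve 40; collar 87; right front 49; pocket 21.

Rate = 17/4 = 4.25 sts per in.
sleeve: 9.5 × 4.25 = 40.38 → 40.
collar: 20.5 × 4.25 = 87.12 → 87.
right front: 11.5 × 4.25 = 48.88 → 49.
pocket: 5 × 4.25 = 21.25 → 21.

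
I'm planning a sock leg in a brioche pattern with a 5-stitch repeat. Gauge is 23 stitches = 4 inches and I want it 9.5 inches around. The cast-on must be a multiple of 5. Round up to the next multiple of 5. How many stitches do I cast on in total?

23 / 4 = 5.75 sts per inch.
9.5 × 5.75 = 54.62 sts.
Next multiple of 5: 55.

CO 55 sts.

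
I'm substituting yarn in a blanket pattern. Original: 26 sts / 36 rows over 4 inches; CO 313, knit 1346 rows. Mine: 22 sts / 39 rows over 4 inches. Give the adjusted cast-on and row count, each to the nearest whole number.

Cast on 265 stitches; work 1458 rows.

Stitches: 313 × 22/26 = 264.85 → 265.
Rows: 1346 × 39/36 = 1458.17 → 1458.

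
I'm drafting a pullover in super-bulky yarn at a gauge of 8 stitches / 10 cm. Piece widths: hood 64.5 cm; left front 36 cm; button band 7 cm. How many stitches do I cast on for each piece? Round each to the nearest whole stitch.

Rate = 8/10 = 0.8 sts per cm.
hood: 64.5 × 0.8 = 51.60 → 52.
left front: 36 × 0.8 = 28.80 → 29.
button band: 7 × 0.8 = 5.60 → 6.

hood 52; left front 29; button band 6.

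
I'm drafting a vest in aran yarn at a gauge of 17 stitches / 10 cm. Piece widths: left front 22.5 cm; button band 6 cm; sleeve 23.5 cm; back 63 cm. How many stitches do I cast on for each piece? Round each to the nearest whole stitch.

Rate = 17/10 = 1.7 sts per cm.
left front: 22.5 × 1.7 = 38.25 → 38.
button band: 6 × 1.7 = 10.20 → 10.
sleeve: 23.5 × 1.7 = 39.95 → 40.
back: 63 × 1.7 = 107.10 → 107.

left front 38; button band 10; sleeve 40; back 107.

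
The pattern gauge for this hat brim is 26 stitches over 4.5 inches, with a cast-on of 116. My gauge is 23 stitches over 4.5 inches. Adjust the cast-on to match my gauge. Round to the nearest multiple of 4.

Scale factor = 23 / 26 = 0.885.
116 × 23 / 26 = 102.62 sts.
→ 104 sts.

104 stitches.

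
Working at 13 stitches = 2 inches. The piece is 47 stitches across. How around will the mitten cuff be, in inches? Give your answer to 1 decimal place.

7.2 inches.

13 stitches / 2 inch = 6.5 stitches per inch.
47 / 6.5 = 7.23 inches.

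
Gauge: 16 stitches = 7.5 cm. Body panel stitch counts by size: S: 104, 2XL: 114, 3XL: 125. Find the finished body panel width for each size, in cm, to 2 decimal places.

S 48.75 cm; 2XL 53.44 cm; 3XL 58.59 cm.

16/7.5 = 2.133 sts per cm.
S: 104 / 2.133 = 48.750 → 48.75 cm.
2XL: 114 / 2.133 = 53.438 → 53.44 cm.
3XL: 125 / 2.133 = 58.594 → 58.59 cm.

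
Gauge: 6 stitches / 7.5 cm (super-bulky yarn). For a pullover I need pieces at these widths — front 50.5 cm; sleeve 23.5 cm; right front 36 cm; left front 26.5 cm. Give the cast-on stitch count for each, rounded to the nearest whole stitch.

front 40; sleeve 19; right front 29; left front 21.

Rate = 6/7.5 = 0.8 sts per cm.
front: 50.5 × 0.8 = 40.40 → 40.
sleeve: 23.5 × 0.8 = 18.80 → 19.
right front: 36 × 0.8 = 28.80 → 29.
left front: 26.5 × 0.8 = 21.20 → 21.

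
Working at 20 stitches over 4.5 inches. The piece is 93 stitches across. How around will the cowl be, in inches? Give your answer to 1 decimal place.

20 stitches / 4.5 inch = 4.444 stitches per inch.
93 / 4.444 = 20.93 inches.

20.9 inches.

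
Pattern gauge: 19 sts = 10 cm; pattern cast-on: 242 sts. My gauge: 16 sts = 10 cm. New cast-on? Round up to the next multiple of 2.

204 stitches.

Scale factor = 16 / 19 = 0.842.
242 × 16 / 19 = 203.79 sts.
→ 204 sts.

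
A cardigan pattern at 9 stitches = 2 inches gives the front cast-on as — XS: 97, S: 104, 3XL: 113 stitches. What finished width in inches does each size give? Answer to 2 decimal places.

9/2 = 4.5 sts per in.
XS: 97 / 4.5 = 21.556 → 21.56 in.
S: 104 / 4.5 = 23.111 → 23.11 in.
3XL: 113 / 4.5 = 25.111 → 25.11 in.

XS 21.56 inches; S 23.11 inches; 3XL 25.11 inches.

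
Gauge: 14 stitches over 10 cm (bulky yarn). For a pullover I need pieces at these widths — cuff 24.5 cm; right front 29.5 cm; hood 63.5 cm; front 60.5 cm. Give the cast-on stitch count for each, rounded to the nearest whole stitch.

cuff 34; right front 41; hood 89; front 85.

Rate = 14/10 = 1.4 sts per cm.
cuff: 24.5 × 1.4 = 34.30 → 34.
right front: 29.5 × 1.4 = 41.30 → 41.
hood: 63.5 × 1.4 = 88.90 → 89.
front: 60.5 × 1.4 = 84.70 → 85.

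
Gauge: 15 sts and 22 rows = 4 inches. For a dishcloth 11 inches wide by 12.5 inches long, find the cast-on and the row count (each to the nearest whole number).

Cast on 41 stitches and work 69 rows.

Stitch gauge = 15/4 = 3.75 sts/in; 11 × 3.75 = 41.25 → 41 sts.
Row gauge = 22/4 = 5.5 rows/in; 12.5 × 5.5 = 68.75 → 69 rows.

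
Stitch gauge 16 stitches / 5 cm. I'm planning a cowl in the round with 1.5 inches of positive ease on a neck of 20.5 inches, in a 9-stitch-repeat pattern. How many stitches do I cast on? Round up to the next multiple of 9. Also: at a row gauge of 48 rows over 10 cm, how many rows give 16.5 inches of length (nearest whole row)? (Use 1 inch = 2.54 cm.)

Finished = 20.5 + 1.5 = 22 inches.
22 inches × 2.54 = 55.88 cm.
16/5 = 3.2 sts per cm; 55.88 × 3.2 = 178.82 sts.
Next multiple of 9 → 180.
16.5 inches = 41.91 cm; × 4.8 = 201.17 → 201 rows.

Cast on 180 stitches; work 201 rows.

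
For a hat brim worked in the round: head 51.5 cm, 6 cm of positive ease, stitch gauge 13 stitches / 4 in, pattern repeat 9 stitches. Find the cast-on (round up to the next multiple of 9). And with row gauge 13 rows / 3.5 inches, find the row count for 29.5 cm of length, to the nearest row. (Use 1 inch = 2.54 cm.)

Cast on 81 stitches; work 43 rows.

Finished = 51.5 + 6 = 57.5 cm.
57.5 cm × 1/2.54 = 22.64 inches.
13/4 = 3.25 sts per in; 22.64 × 3.25 = 73.57 sts.
Next multiple of 9 → 81.
29.5 cm = 11.61 inches; × 3.714 = 43.14 → 43 rows.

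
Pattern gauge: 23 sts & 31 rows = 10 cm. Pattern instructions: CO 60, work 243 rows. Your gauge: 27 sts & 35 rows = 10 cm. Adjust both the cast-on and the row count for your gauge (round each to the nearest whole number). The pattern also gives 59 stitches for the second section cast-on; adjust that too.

Cast on 70 stitches; work 274 rows; second section cast-on 69 stitches.

Stitches: 60 × 27/23 = 70.43 → 70.
Rows: 243 × 35/31 = 274.35 → 274.
second section cast-on: 59 × 27/23 = 69.26 → 69.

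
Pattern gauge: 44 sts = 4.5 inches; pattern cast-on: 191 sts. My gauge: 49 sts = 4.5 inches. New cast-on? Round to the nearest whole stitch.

213 stitches.

Scale factor = 49 / 44 = 1.114.
191 × 49 / 44 = 212.70 sts.
→ 213 sts.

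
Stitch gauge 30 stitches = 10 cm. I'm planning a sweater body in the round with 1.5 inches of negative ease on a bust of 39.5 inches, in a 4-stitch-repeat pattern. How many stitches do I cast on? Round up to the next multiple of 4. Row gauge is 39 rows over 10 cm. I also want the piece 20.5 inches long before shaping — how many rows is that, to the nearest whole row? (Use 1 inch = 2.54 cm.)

Cast on 292 stitches; work 203 rows.

Finished = 39.5 − 1.5 = 38 inches.
38 inches × 2.54 = 96.52 cm.
30/10 = 3 sts per cm; 96.52 × 3 = 289.56 sts.
Next multiple of 4 → 292.
20.5 inches = 52.07 cm; × 3.9 = 203.07 → 203 rows.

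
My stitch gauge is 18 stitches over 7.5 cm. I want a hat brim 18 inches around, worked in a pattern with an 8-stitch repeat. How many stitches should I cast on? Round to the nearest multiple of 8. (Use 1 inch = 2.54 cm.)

18 in = 18 × 2.54 = 45.72 cm.
18 / 7.5 = 2.4 sts/cm.
45.72 × 2.4 = 109.73 sts.
→ 112.

CO 112 sts.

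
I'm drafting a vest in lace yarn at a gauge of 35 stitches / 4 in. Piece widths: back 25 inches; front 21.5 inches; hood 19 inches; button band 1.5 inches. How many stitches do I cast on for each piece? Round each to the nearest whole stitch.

Rate = 35/4 = 8.75 sts per in.
back: 25 × 8.75 = 218.75 → 219.
front: 21.5 × 8.75 = 188.12 → 188.
hood: 19 × 8.75 = 166.25 → 166.
button band: 1.5 × 8.75 = 13.12 → 13.

back 219; front 188; hood 166; button band 13.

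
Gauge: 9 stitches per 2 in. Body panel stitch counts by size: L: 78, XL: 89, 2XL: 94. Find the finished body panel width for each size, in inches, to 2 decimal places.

9/2 = 4.5 sts per in.
L: 78 / 4.5 = 17.333 → 17.33 in.
XL: 89 / 4.5 = 19.778 → 19.78 in.
2XL: 94 / 4.5 = 20.889 → 20.89 in.

L 17.33 inches; XL 19.78 inches; 2XL 20.89 inches.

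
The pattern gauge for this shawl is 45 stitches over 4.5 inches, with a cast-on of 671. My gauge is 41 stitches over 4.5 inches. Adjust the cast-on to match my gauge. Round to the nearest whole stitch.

CO 611 sts.

Scale factor = 41 / 45 = 0.911.
671 × 41 / 45 = 611.36 sts.
→ 611 sts.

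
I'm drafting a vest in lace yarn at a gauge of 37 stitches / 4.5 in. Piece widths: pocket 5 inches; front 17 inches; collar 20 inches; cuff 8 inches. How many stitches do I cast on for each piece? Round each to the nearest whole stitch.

pocket 41; front 140; collar 164; cuff 66.

Rate = 37/4.5 = 8.222 sts per in.
pocket: 5 × 8.222 = 41.11 → 41.
front: 17 × 8.222 = 139.78 → 140.
collar: 20 × 8.222 = 164.44 → 164.
cuff: 8 × 8.222 = 65.78 → 66.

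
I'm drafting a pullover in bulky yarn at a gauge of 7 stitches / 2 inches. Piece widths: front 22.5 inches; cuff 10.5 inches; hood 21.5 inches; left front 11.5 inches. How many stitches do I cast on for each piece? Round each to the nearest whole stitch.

front 79; cuff 37; hood 75; left front 40.

Rate = 7/2 = 3.5 sts per in.
front: 22.5 × 3.5 = 78.75 → 79.
cuff: 10.5 × 3.5 = 36.75 → 37.
hood: 21.5 × 3.5 = 75.25 → 75.
left front: 11.5 × 3.5 = 40.25 → 40.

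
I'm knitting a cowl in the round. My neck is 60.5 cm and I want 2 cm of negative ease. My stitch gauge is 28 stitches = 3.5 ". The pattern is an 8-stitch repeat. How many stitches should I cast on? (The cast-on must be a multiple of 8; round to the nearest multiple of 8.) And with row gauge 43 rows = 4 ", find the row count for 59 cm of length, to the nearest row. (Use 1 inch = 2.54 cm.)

Finished = 60.5 − 2 = 58.5 cm.
58.5 cm × 1/2.54 = 23.03 inches.
28/3.5 = 8 sts per in; 23.03 × 8 = 184.25 sts.
Nearest multiple of 8 → 184.
59 cm = 23.23 inches; × 10.75 = 249.70 → 250 rows.

Cast on 184 stitches; work 250 rows.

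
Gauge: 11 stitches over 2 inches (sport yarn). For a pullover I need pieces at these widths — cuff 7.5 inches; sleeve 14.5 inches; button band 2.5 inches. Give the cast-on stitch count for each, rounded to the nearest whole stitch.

Rate = 11/2 = 5.5 sts per in.
cuff: 7.5 × 5.5 = 41.25 → 41.
sleeve: 14.5 × 5.5 = 79.75 → 80.
button band: 2.5 × 5.5 = 13.75 → 14.

cuff 41; sleeve 80; button band 14.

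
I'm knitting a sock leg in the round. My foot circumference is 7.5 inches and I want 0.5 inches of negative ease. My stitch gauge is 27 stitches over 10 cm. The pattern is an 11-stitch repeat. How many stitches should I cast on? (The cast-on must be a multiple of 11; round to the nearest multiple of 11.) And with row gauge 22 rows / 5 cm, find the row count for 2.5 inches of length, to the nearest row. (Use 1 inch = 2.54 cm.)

Cast on 44 stitches; work 28 rows.

Finished = 7.5 − 0.5 = 7 inches.
7 inches × 2.54 = 17.78 cm.
27/10 = 2.7 sts per cm; 17.78 × 2.7 = 48.01 sts.
Nearest multiple of 11 → 44.
2.5 inches = 6.35 cm; × 4.4 = 27.94 → 28 rows.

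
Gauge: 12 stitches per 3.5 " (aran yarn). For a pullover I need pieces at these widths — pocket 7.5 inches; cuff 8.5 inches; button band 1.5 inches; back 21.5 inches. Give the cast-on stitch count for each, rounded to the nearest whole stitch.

pocket 26; cuff 29; button band 5; back 74.

Rate = 12/3.5 = 3.429 sts per in.
pocket: 7.5 × 3.429 = 25.71 → 26.
cuff: 8.5 × 3.429 = 29.14 → 29.
button band: 1.5 × 3.429 = 5.14 → 5.
back: 21.5 × 3.429 = 73.71 → 74.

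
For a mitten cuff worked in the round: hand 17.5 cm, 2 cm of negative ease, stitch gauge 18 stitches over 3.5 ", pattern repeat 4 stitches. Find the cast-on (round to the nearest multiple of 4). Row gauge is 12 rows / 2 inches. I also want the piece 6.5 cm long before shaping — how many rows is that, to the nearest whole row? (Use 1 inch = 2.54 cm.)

Cast on 32 stitches; work 15 rows.

Finished = 17.5 − 2 = 15.5 cm.
15.5 cm × 1/2.54 = 6.10 inches.
18/3.5 = 5.143 sts per in; 6.10 × 5.143 = 31.38 sts.
Nearest multiple of 4 → 32.
6.5 cm = 2.56 inches; × 6 = 15.35 → 15 rows.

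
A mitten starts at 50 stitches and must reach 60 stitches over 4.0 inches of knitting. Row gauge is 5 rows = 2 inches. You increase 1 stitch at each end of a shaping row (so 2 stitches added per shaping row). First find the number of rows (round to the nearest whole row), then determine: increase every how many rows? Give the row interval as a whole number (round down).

Rows = 4.0 × 2.5 = 10.0 → 10 rows.
Stitches to add: 10 → 5 shaping rows (at 2 st each).
10 / 5 = 2.00 → every 2 rows.

Increase every 2nd row.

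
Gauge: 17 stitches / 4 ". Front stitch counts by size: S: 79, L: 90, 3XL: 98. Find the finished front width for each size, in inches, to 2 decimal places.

S 18.59 inches; L 21.18 inches; 3XL 23.06 inches.

17/4 = 4.25 sts per in.
S: 79 / 4.25 = 18.588 → 18.59 in.
L: 90 / 4.25 = 21.176 → 21.18 in.
3XL: 98 / 4.25 = 23.059 → 23.06 in.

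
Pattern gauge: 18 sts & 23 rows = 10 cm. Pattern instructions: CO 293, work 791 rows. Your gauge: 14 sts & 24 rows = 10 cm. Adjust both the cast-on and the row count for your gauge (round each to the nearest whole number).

Cast on 228 stitches; work 825 rows.

Stitches: 293 × 14/18 = 227.89 → 228.
Rows: 791 × 24/23 = 825.39 → 825.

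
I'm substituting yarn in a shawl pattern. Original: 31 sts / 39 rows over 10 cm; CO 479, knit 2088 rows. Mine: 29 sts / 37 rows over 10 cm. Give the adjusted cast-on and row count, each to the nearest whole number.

Stitches: 479 × 29/31 = 448.10 → 448.
Rows: 2088 × 37/39 = 1980.92 → 1981.

Cast on 448 stitches; work 1981 rows.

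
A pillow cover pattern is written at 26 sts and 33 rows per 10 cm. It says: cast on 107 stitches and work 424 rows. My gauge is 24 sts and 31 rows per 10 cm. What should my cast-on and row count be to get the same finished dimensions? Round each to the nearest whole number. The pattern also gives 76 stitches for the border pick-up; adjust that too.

Stitches: 107 × 24/26 = 98.77 → 99.
Rows: 424 × 31/33 = 398.30 → 398.
border pick-up: 76 × 24/26 = 70.15 → 70.

Cast on 99 stitches; work 398 rows; border pick-up 70 stitches.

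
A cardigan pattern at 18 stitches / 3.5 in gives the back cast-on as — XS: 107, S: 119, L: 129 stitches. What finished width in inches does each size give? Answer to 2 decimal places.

XS 20.81 inches; S 23.14 inches; L 25.08 inches.

18/3.5 = 5.143 sts per in.
XS: 107 / 5.143 = 20.806 → 20.81 in.
S: 119 / 5.143 = 23.139 → 23.14 in.
L: 129 / 5.143 = 25.083 → 25.08 in.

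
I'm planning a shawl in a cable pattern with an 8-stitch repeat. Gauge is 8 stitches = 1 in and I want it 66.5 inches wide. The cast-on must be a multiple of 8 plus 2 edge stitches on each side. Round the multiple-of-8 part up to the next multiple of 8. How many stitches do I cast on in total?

8 / 1 = 8 sts per inch.
66.5 × 8 = 532.00 sts.
Less 4 edge sts → 528.00 for the repeat.
Next multiple of 8: 528.
Add back 4 edge sts → 532.

532 stitches.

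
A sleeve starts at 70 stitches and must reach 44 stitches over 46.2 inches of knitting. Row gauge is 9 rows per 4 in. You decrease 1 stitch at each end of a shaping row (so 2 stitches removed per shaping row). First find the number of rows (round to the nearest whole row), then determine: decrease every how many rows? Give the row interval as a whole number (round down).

Rows = 46.2 × 2.25 = 104.0 → 104 rows.
Stitches to remove: 26 → 13 shaping rows (at 2 st each).
104 / 13 = 8.00 → every 8 rows.

Decrease every 8th row.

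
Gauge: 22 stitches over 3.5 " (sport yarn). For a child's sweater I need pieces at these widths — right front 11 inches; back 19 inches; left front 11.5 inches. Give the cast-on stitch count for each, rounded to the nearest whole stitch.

right front 69; back 119; left front 72.

Rate = 22/3.5 = 6.286 sts per in.
right front: 11 × 6.286 = 69.14 → 69.
back: 19 × 6.286 = 119.43 → 119.
left front: 11.5 × 6.286 = 72.29 → 72.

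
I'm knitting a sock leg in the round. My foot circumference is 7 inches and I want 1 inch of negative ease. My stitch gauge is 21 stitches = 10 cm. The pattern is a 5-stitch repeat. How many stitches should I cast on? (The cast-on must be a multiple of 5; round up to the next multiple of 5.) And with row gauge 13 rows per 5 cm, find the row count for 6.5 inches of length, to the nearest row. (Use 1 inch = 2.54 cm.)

Cast on 35 stitches; work 43 rows.

Finished = 7 − 1 = 6 inches.
6 inches × 2.54 = 15.24 cm.
21/10 = 2.1 sts per cm; 15.24 × 2.1 = 32.00 sts.
Next multiple of 5 → 35.
6.5 inches = 16.51 cm; × 2.6 = 42.93 → 43 rows.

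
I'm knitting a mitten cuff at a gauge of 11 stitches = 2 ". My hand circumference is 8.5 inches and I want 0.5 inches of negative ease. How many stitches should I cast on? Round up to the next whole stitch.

Finished = 8.5 − 0.5 = 8 in.
11 / 2 = 5.5 sts per inch.
8.00 × 5.5 = 44.00 sts.

Cast on 44 stitches.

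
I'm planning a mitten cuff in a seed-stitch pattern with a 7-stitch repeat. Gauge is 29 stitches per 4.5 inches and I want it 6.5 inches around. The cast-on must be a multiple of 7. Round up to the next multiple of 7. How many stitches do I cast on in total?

Cast on 42 stitches.

29 / 4.5 = 6.444 sts per inch.
6.5 × 6.444 = 41.89 sts.
Next multiple of 7: 42.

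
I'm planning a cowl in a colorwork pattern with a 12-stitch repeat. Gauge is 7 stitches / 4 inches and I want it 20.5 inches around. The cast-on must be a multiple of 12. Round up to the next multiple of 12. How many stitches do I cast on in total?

CO 36 sts.

7 / 4 = 1.75 sts per inch.
20.5 × 1.75 = 35.88 sts.
Next multiple of 12: 36.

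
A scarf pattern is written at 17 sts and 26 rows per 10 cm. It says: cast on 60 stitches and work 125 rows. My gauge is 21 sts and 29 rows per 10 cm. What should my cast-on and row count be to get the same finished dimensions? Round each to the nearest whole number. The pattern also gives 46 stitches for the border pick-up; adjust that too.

Cast on 74 stitches; work 139 rows; border pick-up 57 stitches.

Stitches: 60 × 21/17 = 74.12 → 74.
Rows: 125 × 29/26 = 139.42 → 139.
border pick-up: 46 × 21/17 = 56.82 → 57.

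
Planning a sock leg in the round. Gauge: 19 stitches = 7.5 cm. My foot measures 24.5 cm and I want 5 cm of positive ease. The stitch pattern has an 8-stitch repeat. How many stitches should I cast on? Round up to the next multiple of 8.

Cast on 80 stitches.

Finished = 24.5 + 5 = 29.5 cm.
19 / 7.5 = 2.533 sts/cm.
29.5 × 2.533 = 74.73 sts.
Next multiple of 8: 80.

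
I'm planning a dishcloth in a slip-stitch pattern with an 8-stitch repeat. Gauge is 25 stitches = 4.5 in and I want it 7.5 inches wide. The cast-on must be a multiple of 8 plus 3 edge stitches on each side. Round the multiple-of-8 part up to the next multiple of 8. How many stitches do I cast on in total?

25 / 4.5 = 5.556 sts per inch.
7.5 × 5.556 = 41.67 sts.
Less 6 edge sts → 35.67 for the repeat.
Next multiple of 8: 40.
Add back 6 edge sts → 46.

Cast on 46 stitches.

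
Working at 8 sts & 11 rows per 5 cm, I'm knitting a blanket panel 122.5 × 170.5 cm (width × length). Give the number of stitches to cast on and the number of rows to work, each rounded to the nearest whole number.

Stitch gauge = 8/5 = 1.6 sts/cm; 122.5 × 1.6 = 196.00 → 196 sts.
Row gauge = 11/5 = 2.2 rows/cm; 170.5 × 2.2 = 375.10 → 375 rows.

Cast on 196 stitches and work 375 rows.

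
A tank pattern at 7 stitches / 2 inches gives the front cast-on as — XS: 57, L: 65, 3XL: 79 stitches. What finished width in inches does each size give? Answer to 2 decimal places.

XS 16.29 inches; L 18.57 inches; 3XL 22.57 inches.

7/2 = 3.5 sts per in.
XS: 57 / 3.5 = 16.286 → 16.29 in.
L: 65 / 3.5 = 18.571 → 18.57 in.
3XL: 79 / 3.5 = 22.571 → 22.57 in.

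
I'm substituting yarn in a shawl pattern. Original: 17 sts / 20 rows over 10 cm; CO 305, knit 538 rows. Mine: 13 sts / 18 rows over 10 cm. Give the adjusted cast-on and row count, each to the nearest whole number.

Stitches: 305 × 13/17 = 233.24 → 233.
Rows: 538 × 18/20 = 484.20 → 484.

Cast on 233 stitches; work 484 rows.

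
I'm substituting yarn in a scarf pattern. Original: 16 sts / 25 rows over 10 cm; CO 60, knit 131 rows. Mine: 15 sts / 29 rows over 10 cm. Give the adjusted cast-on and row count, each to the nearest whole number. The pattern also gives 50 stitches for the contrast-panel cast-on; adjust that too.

Stitches: 60 × 15/16 = 56.25 → 56.
Rows: 131 × 29/25 = 151.96 → 152.
contrast-panel cast-on: 50 × 15/16 = 46.88 → 47.

Cast on 56 stitches; work 152 rows; contrast-panel cast-on 47 stitches.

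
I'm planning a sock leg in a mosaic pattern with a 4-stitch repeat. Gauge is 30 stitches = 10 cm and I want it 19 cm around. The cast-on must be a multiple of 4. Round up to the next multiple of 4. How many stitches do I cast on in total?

30 / 10 = 3 sts per cm.
19 × 3 = 57.00 sts.
Next multiple of 4: 60.

60 stitches.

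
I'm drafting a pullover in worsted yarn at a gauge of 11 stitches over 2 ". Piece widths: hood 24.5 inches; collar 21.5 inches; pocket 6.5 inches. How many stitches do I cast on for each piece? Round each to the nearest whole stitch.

hood 135; collar 118; pocket 36.

Rate = 11/2 = 5.5 sts per in.
hood: 24.5 × 5.5 = 134.75 → 135.
collar: 21.5 × 5.5 = 118.25 → 118.
pocket: 6.5 × 5.5 = 35.75 → 36.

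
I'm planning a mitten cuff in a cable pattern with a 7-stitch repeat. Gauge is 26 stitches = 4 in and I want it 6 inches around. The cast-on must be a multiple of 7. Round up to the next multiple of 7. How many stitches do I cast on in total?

CO 42 sts.

26 / 4 = 6.5 sts per inch.
6 × 6.5 = 39.00 sts.
Next multiple of 7: 42.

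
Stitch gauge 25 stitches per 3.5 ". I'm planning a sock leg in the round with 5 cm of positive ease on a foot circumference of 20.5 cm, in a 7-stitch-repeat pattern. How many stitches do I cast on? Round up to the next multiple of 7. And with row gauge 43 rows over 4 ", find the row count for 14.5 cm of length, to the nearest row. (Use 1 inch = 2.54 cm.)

Cast on 77 stitches; work 61 rows.

Finished = 20.5 + 5 = 25.5 cm.
25.5 cm × 1/2.54 = 10.04 inches.
25/3.5 = 7.143 sts per in; 10.04 × 7.143 = 71.71 sts.
Next multiple of 7 → 77.
14.5 cm = 5.71 inches; × 10.75 = 61.37 → 61 rows.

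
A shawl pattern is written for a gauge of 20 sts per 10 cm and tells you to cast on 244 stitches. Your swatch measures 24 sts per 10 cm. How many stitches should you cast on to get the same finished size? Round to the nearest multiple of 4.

Scale factor = 24 / 20 = 1.200.
244 × 24 / 20 = 292.80 sts.
→ 292 sts.

Cast on 292 stitches.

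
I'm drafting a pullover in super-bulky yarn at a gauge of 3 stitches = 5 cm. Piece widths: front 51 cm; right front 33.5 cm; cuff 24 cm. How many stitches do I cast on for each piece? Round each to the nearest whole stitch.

front 31; right front 20; cuff 14.

Rate = 3/5 = 0.6 sts per cm.
front: 51 × 0.6 = 30.60 → 31.
right front: 33.5 × 0.6 = 20.10 → 20.
cuff: 24 × 0.6 = 14.40 → 14.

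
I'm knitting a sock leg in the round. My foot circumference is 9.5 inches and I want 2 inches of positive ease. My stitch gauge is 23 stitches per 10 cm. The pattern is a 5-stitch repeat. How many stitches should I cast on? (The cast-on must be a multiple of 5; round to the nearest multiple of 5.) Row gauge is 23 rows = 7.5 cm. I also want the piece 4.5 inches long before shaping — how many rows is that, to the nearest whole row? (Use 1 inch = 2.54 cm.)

Cast on 65 stitches; work 35 rows.

Finished = 9.5 + 2 = 11.5 inches.
11.5 inches × 2.54 = 29.21 cm.
23/10 = 2.3 sts per cm; 29.21 × 2.3 = 67.18 sts.
Nearest multiple of 5 → 65.
4.5 inches = 11.43 cm; × 3.067 = 35.05 → 35 rows.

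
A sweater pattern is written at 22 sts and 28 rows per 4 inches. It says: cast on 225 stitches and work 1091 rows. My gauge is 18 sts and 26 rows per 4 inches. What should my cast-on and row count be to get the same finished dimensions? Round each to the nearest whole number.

Stitches: 225 × 18/22 = 184.09 → 184.
Rows: 1091 × 26/28 = 1013.07 → 1013.

Cast on 184 stitches; work 1013 rows.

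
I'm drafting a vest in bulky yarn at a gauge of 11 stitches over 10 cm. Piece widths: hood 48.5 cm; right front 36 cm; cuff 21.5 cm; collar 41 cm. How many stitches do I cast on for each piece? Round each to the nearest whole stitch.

hood 53; right front 40; cuff 24; collar 45.

Rate = 11/10 = 1.1 sts per cm.
hood: 48.5 × 1.1 = 53.35 → 53.
right front: 36 × 1.1 = 39.60 → 40.
cuff: 21.5 × 1.1 = 23.65 → 24.
collar: 41 × 1.1 = 45.10 → 45.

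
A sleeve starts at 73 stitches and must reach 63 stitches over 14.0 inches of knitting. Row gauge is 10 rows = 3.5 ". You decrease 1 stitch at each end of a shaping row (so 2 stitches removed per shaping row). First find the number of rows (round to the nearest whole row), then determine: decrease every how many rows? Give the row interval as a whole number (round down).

Rows = 14.0 × 2.857 = 40.0 → 40 rows.
Stitches to remove: 10 → 5 shaping rows (at 2 st each).
40 / 5 = 8.00 → every 8 rows.

Decrease every 8th row.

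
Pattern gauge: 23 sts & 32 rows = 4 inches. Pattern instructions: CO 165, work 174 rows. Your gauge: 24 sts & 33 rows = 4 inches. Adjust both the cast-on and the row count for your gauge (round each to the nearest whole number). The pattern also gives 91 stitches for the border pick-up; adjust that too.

Stitches: 165 × 24/23 = 172.17 → 172.
Rows: 174 × 33/32 = 179.44 → 179.
border pick-up: 91 × 24/23 = 94.96 → 95.

Cast on 172 stitches; work 179 rows; border pick-up 95 stitches.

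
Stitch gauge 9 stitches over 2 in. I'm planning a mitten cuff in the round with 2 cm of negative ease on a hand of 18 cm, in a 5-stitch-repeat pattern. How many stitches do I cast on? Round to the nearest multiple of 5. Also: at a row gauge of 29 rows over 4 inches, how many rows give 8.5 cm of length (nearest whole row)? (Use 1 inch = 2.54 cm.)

Finished = 18 − 2 = 16 cm.
16 cm × 1/2.54 = 6.30 inches.
9/2 = 4.5 sts per in; 6.30 × 4.5 = 28.35 sts.
Nearest multiple of 5 → 30.
8.5 cm = 3.35 inches; × 7.25 = 24.26 → 24 rows.

Cast on 30 stitches; work 24 rows.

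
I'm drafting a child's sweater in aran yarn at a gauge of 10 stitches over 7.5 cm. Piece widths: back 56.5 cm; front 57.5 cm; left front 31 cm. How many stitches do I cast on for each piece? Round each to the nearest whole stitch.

back 75; front 77; left front 41.

Rate = 10/7.5 = 1.333 sts per cm.
back: 56.5 × 1.333 = 75.33 → 75.
front: 57.5 × 1.333 = 76.67 → 77.
left front: 31 × 1.333 = 41.33 → 41.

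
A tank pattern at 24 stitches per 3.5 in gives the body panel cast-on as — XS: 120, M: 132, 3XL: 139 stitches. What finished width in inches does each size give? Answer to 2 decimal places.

24/3.5 = 6.857 sts per in.
XS: 120 / 6.857 = 17.500 → 17.50 in.
M: 132 / 6.857 = 19.250 → 19.25 in.
3XL: 139 / 6.857 = 20.271 → 20.27 in.

XS 17.50 inches; M 19.25 inches; 3XL 20.27 inches.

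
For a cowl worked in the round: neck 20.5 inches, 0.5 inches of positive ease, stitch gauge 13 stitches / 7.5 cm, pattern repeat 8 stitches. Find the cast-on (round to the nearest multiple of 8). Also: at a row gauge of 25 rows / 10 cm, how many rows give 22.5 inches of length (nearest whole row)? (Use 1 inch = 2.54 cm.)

Finished = 20.5 + 0.5 = 21 inches.
21 inches × 2.54 = 53.34 cm.
13/7.5 = 1.733 sts per cm; 53.34 × 1.733 = 92.46 sts.
Nearest multiple of 8 → 96.
22.5 inches = 57.15 cm; × 2.5 = 142.88 → 143 rows.

Cast on 96 stitches; work 143 rows.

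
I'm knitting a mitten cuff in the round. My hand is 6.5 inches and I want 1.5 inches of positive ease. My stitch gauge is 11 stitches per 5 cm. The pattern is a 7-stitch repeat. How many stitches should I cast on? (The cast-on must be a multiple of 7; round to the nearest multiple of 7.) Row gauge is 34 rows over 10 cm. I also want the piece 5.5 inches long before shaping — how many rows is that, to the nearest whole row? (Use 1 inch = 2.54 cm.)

Cast on 42 stitches; work 47 rows.

Finished = 6.5 + 1.5 = 8 inches.
8 inches × 2.54 = 20.32 cm.
11/5 = 2.2 sts per cm; 20.32 × 2.2 = 44.70 sts.
Nearest multiple of 7 → 42.
5.5 inches = 13.97 cm; × 3.4 = 47.50 → 47 rows.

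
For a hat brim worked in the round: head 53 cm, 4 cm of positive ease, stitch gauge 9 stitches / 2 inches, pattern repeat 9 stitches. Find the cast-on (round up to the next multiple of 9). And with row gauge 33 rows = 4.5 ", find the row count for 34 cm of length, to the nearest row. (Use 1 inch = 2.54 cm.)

Finished = 53 + 4 = 57 cm.
57 cm × 1/2.54 = 22.44 inches.
9/2 = 4.5 sts per in; 22.44 × 4.5 = 100.98 sts.
Next multiple of 9 → 108.
34 cm = 13.39 inches; × 7.333 = 98.16 → 98 rows.

Cast on 108 stitches; work 98 rows.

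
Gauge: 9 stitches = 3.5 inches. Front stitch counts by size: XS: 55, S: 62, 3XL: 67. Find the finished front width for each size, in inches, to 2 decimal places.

9/3.5 = 2.571 sts per in.
XS: 55 / 2.571 = 21.389 → 21.39 in.
S: 62 / 2.571 = 24.111 → 24.11 in.
3XL: 67 / 2.571 = 26.056 → 26.06 in.

XS 21.39 inches; S 24.11 inches; 3XL 26.06 inches.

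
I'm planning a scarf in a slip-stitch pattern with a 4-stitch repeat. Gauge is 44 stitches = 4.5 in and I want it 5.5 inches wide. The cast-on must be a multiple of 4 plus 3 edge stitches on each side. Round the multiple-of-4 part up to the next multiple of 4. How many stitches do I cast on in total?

54 stitches.

44 / 4.5 = 9.778 sts per inch.
5.5 × 9.778 = 53.78 sts.
Less 6 edge sts → 47.78 for the repeat.
Next multiple of 4: 48.
Add back 6 edge sts → 54.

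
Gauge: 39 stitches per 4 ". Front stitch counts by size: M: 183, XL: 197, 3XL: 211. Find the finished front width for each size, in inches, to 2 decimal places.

M 18.77 inches; XL 20.21 inches; 3XL 21.64 inches.

39/4 = 9.75 sts per in.
M: 183 / 9.75 = 18.769 → 18.77 in.
XL: 197 / 9.75 = 20.205 → 20.21 in.
3XL: 211 / 9.75 = 21.641 → 21.64 in.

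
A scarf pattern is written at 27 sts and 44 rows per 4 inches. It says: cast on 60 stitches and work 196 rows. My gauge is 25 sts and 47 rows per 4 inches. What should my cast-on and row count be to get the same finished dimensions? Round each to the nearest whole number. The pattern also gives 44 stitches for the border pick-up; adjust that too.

Stitches: 60 × 25/27 = 55.56 → 56.
Rows: 196 × 47/44 = 209.36 → 209.
border pick-up: 44 × 25/27 = 40.74 → 41.

Cast on 56 stitches; work 209 rows; border pick-up 41 stitches.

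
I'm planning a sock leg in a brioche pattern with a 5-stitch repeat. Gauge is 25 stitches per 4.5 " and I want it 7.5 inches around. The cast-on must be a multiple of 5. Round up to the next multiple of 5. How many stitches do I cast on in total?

45 stitches.

25 / 4.5 = 5.556 sts per inch.
7.5 × 5.556 = 41.67 sts.
Next multiple of 5: 45.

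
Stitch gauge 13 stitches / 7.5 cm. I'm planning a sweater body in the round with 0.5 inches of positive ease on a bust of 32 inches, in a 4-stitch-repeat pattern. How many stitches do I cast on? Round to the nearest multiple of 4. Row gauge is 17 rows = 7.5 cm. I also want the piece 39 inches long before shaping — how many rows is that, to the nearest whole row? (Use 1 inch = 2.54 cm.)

Cast on 144 stitches; work 225 rows.

Finished = 32 + 0.5 = 32.5 inches.
32.5 inches × 2.54 = 82.55 cm.
13/7.5 = 1.733 sts per cm; 82.55 × 1.733 = 143.09 sts.
Nearest multiple of 4 → 144.
39 inches = 99.06 cm; × 2.267 = 224.54 → 225 rows.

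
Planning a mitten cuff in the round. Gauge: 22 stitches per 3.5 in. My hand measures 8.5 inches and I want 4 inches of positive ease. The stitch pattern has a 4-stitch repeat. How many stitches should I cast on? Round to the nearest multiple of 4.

CO 80 sts.

Finished = 8.5 + 4 = 12.5 inches.
22 / 3.5 = 6.286 sts/in.
12.5 × 6.286 = 78.57 sts.
Nearest multiple of 4: 80.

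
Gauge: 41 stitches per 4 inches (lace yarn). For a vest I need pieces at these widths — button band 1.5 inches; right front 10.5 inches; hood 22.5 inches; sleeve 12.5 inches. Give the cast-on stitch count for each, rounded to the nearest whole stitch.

button band 15; right front 108; hood 231; sleeve 128.

Rate = 41/4 = 10.25 sts per in.
button band: 1.5 × 10.25 = 15.38 → 15.
right front: 10.5 × 10.25 = 107.62 → 108.
hood: 22.5 × 10.25 = 230.62 → 231.
sleeve: 12.5 × 10.25 = 128.12 → 128.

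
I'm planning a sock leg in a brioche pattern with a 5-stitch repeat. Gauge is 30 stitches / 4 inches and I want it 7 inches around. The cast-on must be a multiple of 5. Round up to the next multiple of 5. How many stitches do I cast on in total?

30 / 4 = 7.5 sts per inch.
7 × 7.5 = 52.50 sts.
Next multiple of 5: 55.

Cast on 55 stitches.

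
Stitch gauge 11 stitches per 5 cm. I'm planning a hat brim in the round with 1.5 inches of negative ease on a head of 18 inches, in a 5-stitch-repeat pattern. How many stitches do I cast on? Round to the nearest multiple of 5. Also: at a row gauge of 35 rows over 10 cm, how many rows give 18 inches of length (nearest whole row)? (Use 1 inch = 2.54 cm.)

Cast on 90 stitches; work 160 rows.

Finished = 18 − 1.5 = 16.5 inches.
16.5 inches × 2.54 = 41.91 cm.
11/5 = 2.2 sts per cm; 41.91 × 2.2 = 92.20 sts.
Nearest multiple of 5 → 90.
18 inches = 45.72 cm; × 3.5 = 160.02 → 160 rows.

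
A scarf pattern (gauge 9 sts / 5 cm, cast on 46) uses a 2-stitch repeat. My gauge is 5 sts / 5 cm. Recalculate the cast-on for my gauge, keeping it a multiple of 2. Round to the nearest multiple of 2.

26 stitches.

46 × 5 / 9 = 25.56.
Nearest multiple of 2: 26.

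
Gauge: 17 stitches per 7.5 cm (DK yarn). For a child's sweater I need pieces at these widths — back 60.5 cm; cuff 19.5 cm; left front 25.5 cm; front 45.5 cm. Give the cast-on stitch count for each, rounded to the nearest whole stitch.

back 137; cuff 44; left front 58; front 103.

Rate = 17/7.5 = 2.267 sts per cm.
back: 60.5 × 2.267 = 137.13 → 137.
cuff: 19.5 × 2.267 = 44.20 → 44.
left front: 25.5 × 2.267 = 57.80 → 58.
front: 45.5 × 2.267 = 103.13 → 103.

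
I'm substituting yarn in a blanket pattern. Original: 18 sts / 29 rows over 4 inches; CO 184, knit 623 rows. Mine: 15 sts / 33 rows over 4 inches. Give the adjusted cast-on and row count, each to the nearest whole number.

Stitches: 184 × 15/18 = 153.33 → 153.
Rows: 623 × 33/29 = 708.93 → 709.

Cast on 153 stitches; work 709 rows.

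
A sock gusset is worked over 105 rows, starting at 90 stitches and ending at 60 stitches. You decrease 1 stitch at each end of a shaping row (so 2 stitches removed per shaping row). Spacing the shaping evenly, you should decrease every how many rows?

Stitches to remove: |60 − 90| = 30.
Shaping rows needed: 30 / 2 = 15.
105 rows / 15 = every 7 rows.

Decrease every 7th row.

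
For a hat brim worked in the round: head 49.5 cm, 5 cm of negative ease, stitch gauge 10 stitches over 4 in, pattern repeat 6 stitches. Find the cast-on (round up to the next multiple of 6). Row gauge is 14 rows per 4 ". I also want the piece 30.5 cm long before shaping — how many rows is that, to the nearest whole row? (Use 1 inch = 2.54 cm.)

Finished = 49.5 − 5 = 44.5 cm.
44.5 cm × 1/2.54 = 17.52 inches.
10/4 = 2.5 sts per in; 17.52 × 2.5 = 43.80 sts.
Next multiple of 6 → 48.
30.5 cm = 12.01 inches; × 3.5 = 42.03 → 42 rows.

Cast on 48 stitches; work 42 rows.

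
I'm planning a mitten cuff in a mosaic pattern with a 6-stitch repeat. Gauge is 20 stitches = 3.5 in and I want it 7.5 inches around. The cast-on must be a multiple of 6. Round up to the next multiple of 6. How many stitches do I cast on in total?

CO 48 sts.

20 / 3.5 = 5.714 sts per inch.
7.5 × 5.714 = 42.86 sts.
Next multiple of 6: 48.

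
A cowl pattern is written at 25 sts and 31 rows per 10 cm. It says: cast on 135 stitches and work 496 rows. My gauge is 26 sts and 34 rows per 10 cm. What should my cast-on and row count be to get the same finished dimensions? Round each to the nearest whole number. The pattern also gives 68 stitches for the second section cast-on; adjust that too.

Cast on 140 stitches; work 544 rows; second section cast-on 71 stitches.

Stitches: 135 × 26/25 = 140.40 → 140.
Rows: 496 × 34/31 = 544.00 → 544.
second section cast-on: 68 × 26/25 = 70.72 → 71.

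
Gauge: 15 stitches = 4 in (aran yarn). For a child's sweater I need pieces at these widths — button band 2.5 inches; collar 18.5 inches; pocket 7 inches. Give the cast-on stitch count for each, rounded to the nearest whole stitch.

button band 9; collar 69; pocket 26.

Rate = 15/4 = 3.75 sts per in.
button band: 2.5 × 3.75 = 9.38 → 9.
collar: 18.5 × 3.75 = 69.38 → 69.
pocket: 7 × 3.75 = 26.25 → 26.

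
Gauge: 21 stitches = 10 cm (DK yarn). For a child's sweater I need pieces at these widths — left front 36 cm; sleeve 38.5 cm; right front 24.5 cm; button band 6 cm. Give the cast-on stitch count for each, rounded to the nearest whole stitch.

Rate = 21/10 = 2.1 sts per cm.
left front: 36 × 2.1 = 75.60 → 76.
sleeve: 38.5 × 2.1 = 80.85 → 81.
right front: 24.5 × 2.1 = 51.45 → 51.
button band: 6 × 2.1 = 12.60 → 13.

left front 76; sleeve 81; right front 51; button band 13.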